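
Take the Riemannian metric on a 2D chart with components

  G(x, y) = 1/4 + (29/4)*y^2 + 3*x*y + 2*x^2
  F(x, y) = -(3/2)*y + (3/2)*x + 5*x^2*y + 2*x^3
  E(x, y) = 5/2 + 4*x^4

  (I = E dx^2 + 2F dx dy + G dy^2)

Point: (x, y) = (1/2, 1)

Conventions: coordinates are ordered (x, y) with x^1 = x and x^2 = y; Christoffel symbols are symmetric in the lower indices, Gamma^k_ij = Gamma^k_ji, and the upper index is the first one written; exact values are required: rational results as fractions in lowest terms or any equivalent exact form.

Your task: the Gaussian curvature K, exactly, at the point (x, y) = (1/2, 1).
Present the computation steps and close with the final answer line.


E = 11/4, F = 3/4, G = 19/2, EG - F^2 = 409/16 at the point
E_x = 2, E_y = 0, F_x = 8, F_y = -1/4, G_x = 5, G_y = 16
E_yy = 0, F_xy = 5, G_xx = 4
Compute both Brioschi determinants and normalise by (EG - F^2)^2.
M1 = [[-E_yy/2 + F_xy - G_xx/2, E_x/2, F_x - E_y/2], [F_y - G_x/2, E, F], [G_y/2, F, G]] = [[3, 1, 8], [-11/4, 11/4, 3/4], [8, 3/4, 19/2]]; det M1 = -1339/16
M2 = [[0, E_y/2, G_x/2], [E_y/2, E, F], [G_x/2, F, G]] = [[0, 0, 5/2], [0, 11/4, 3/4], [5/2, 3/4, 19/2]]; det M2 = -275/16
det M1 - det M2 = -133/2; K = -133/2 / (409/16)^2 = -17024/167281

Answer: K = -17024/167281


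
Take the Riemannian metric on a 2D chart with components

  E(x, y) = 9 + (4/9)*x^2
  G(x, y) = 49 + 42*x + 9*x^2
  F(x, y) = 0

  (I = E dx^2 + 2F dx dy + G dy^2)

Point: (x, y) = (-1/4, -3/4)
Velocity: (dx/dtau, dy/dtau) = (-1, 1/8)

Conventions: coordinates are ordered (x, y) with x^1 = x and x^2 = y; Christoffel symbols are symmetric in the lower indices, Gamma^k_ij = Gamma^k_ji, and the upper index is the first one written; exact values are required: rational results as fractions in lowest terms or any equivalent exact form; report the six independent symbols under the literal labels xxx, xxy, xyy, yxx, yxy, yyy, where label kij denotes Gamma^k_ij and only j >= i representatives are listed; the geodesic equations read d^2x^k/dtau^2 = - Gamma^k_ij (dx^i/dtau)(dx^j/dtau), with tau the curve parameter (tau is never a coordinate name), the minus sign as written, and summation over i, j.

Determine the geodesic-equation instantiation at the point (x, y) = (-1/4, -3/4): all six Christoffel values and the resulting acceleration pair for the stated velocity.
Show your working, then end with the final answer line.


E = 325/36, F = 0, G = 625/16 at the point
E_x = -2/9, E_y = 0, F_x = 0, F_y = 0, G_x = 75/2, G_y = 0
EG - F^2 = 203125/576;  g^inv = (576/203125) * [[625/16, 0], [0, 325/36]]
first-kind symbols [ij,l] = (1/2)(d_i g_jl + d_j g_il - d_l g_ij): [xx,x] = E_x/2 = -1/9, [xx,y] = F_x - E_y/2 = 0, [xy,x] = E_y/2 = 0, [xy,y] = G_x/2 = 75/4, [yy,x] = F_y - G_x/2 = -75/4, [yy,y] = G_y/2 = 0
Gamma^x_ij = (G*[ij,x] - F*[ij,y])/(EG - F^2), Gamma^y_ij = (E*[ij,y] - F*[ij,x])/(EG - F^2)
Gamma_xxx = -4/325, Gamma_xxy = 0, Gamma_xyy = -27/13, Gamma_yxx = 0, Gamma_yxy = 12/25, Gamma_yyy = 0
d^2x/dtau^2 = -(Gamma_xxx*(-1)^2 + 2*Gamma_xxy*(-1)*(1/8) + Gamma_xyy*(1/8)^2) = 931/20800
d^2y/dtau^2 = -(Gamma_yxx*(-1)^2 + 2*Gamma_yxy*(-1)*(1/8) + Gamma_yyy*(1/8)^2) = 3/25

Answer: Gamma_xxx = -4/325, Gamma_xxy = 0, Gamma_xyy = -27/13, Gamma_yxx = 0, Gamma_yxy = 12/25, Gamma_yyy = 0; accelerations (d^2x/dtau^2, d^2y/dtau^2) = (931/20800, 3/25)


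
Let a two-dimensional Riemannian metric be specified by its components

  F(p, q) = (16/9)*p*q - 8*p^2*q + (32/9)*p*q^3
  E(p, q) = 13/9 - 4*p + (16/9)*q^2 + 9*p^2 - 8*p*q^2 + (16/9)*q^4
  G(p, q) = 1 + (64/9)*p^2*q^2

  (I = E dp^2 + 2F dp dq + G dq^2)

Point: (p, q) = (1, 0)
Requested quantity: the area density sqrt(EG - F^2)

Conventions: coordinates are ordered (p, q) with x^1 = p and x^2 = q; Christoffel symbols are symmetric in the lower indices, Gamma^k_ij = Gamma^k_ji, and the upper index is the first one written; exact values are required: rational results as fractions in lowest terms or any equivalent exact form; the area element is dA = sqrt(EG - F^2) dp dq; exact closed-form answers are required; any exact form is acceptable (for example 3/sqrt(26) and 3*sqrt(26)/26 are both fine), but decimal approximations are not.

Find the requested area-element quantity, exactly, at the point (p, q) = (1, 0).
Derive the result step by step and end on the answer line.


E = 58/9, F = 0, G = 1; EG - F^2 = 58/9

Answer: sqrt(EG - F^2) = sqrt(58)/3


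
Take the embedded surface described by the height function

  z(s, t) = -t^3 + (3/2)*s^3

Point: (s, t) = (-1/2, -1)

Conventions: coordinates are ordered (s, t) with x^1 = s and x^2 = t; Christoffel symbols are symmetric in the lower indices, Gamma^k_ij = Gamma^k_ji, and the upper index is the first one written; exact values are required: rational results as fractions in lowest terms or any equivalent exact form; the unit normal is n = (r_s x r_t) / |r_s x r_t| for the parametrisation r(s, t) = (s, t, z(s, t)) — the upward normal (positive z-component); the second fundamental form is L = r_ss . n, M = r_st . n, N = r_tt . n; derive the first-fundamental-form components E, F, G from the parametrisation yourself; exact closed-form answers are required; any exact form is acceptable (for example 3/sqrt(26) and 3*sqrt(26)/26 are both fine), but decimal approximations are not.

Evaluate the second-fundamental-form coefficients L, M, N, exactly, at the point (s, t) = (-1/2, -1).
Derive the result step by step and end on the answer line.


z_s = 9/8, z_t = -3, z_ss = -9/2, z_st = 0, z_tt = 6
E = 145/64, F = -27/8, G = 10; answer radicand W^2 = 721/64
unnormalised second-form numerators: l = -9/2, m = 0, n = 6; L = l/sqrt(721/64), and similarly M = m/sqrt(W^2), N = n/sqrt(W^2)

Answer: L = -36*sqrt(721)/721, M = 0, N = 48*sqrt(721)/721


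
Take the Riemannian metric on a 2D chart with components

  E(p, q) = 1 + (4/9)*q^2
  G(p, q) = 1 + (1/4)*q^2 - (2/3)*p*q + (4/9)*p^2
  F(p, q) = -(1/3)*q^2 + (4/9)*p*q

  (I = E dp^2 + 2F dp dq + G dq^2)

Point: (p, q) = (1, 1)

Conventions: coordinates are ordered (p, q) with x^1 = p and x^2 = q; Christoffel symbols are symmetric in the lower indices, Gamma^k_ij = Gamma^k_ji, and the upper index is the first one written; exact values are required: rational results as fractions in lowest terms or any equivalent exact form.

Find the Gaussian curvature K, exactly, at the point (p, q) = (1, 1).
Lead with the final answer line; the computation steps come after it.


Answer: K = -576/2809

E = 13/9, F = 1/9, G = 37/36, EG - F^2 = 53/36 at the point
E_p = 0, E_q = 8/9, F_p = 4/9, F_q = -2/9, G_p = 2/9, G_q = -1/6
E_qq = 8/9, F_pq = 4/9, G_pp = 8/9
Using the Brioschi determinant formula for K from the metric derivatives:
M1 = [[-E_qq/2 + F_pq - G_pp/2, E_p/2, F_p - E_q/2], [F_q - G_p/2, E, F], [G_q/2, F, G]] = [[-4/9, 0, 0], [-1/3, 13/9, 1/9], [-1/12, 1/9, 37/36]]; det M1 = -53/81
M2 = [[0, E_q/2, G_p/2], [E_q/2, E, F], [G_p/2, F, G]] = [[0, 4/9, 1/9], [4/9, 13/9, 1/9], [1/9, 1/9, 37/36]]; det M2 = -17/81
det M1 - det M2 = -4/9; K = -4/9 / (53/36)^2 = -576/2809


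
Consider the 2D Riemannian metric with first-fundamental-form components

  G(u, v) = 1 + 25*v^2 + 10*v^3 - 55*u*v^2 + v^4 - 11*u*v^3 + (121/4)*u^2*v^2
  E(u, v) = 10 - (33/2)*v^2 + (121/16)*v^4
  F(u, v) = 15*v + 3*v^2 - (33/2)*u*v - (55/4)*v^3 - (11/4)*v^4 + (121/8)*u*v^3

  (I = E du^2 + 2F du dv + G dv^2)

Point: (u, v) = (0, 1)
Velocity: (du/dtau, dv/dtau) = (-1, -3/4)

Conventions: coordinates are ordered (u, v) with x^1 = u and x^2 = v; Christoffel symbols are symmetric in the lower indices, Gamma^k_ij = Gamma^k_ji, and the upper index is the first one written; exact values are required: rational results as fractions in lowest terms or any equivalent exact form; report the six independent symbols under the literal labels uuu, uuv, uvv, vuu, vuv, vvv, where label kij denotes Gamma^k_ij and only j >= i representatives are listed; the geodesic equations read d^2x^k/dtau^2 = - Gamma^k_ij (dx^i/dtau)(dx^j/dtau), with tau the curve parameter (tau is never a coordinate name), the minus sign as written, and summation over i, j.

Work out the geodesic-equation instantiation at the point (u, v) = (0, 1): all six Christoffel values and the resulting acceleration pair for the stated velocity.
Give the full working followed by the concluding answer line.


E = 17/16, F = 3/2, G = 37 at the point
E_u = 0, E_v = -11/4, F_u = -11/8, F_v = -125/4, G_u = -66, G_v = 84
EG - F^2 = 593/16;  g^inv = (16/593) * [[37, -3/2], [-3/2, 17/16]]
first-kind symbols [ij,l] = (1/2)(d_i g_jl + d_j g_il - d_l g_ij): [uu,u] = E_u/2 = 0, [uu,v] = F_u - E_v/2 = 0, [uv,u] = E_v/2 = -11/8, [uv,v] = G_u/2 = -33, [vv,u] = F_v - G_u/2 = 7/4, [vv,v] = G_v/2 = 42
Gamma^u_ij = (G*[ij,u] - F*[ij,v])/(EG - F^2), Gamma^v_ij = (E*[ij,v] - F*[ij,u])/(EG - F^2)
Gamma_uuu = 0, Gamma_uuv = -22/593, Gamma_uvv = 28/593, Gamma_vuu = 0, Gamma_vuv = -528/593, Gamma_vvv = 672/593
d^2u/dtau^2 = -(Gamma_uuu*(-1)^2 + 2*Gamma_uuv*(-1)*(-3/4) + Gamma_uvv*(-3/4)^2) = 69/2372
d^2v/dtau^2 = -(Gamma_vuu*(-1)^2 + 2*Gamma_vuv*(-1)*(-3/4) + Gamma_vvv*(-3/4)^2) = 414/593

Answer: Gamma_uuu = 0, Gamma_uuv = -22/593, Gamma_uvv = 28/593, Gamma_vuu = 0, Gamma_vuv = -528/593, Gamma_vvv = 672/593; accelerations (d^2u/dtau^2, d^2v/dtau^2) = (69/2372, 414/593)


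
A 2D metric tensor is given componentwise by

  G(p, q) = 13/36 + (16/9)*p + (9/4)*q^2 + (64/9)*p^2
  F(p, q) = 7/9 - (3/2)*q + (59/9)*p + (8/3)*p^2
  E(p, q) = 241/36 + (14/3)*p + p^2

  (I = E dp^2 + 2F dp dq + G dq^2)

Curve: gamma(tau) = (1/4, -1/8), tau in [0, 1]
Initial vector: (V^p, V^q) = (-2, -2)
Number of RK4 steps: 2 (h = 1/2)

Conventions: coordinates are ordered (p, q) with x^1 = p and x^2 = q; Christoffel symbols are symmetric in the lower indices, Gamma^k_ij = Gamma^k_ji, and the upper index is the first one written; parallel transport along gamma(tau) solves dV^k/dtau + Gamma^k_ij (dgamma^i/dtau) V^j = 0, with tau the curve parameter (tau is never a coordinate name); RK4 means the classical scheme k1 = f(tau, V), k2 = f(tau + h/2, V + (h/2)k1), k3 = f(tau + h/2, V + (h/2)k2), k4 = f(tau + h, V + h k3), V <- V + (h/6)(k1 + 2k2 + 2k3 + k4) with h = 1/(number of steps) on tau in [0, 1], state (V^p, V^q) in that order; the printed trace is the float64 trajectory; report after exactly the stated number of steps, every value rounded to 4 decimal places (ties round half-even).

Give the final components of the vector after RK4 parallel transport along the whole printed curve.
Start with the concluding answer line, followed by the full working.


Answer: V^p = -2.0000, V^q = -2.0000

gamma'(tau) = (0, 0); f(tau, V)^k = -Gamma^k_ij(gamma(tau)) gamma'^i(tau) V^j; h = 1/2; intermediate values shown to 6 dp
curve data and Christoffel symbols at the stage parameters:
  tau = 0.000000: gamma = (0.250000, -0.125000), gamma' = (0.000000, 0.000000); Gamma_ppp = -7.399065, Gamma_ppq = -2.948996, Gamma_pqq = -1.826146, Gamma_qpp = 22.091061, Gamma_qpq = 8.433093, Gamma_qqq = 3.718378
  tau = 0.250000: gamma = (0.250000, -0.125000), gamma' = (0.000000, 0.000000); Gamma_ppp = -7.399065, Gamma_ppq = -2.948996, Gamma_pqq = -1.826146, Gamma_qpp = 22.091061, Gamma_qpq = 8.433093, Gamma_qqq = 3.718378
  tau = 0.500000: gamma = (0.250000, -0.125000), gamma' = (0.000000, 0.000000); Gamma_ppp = -7.399065, Gamma_ppq = -2.948996, Gamma_pqq = -1.826146, Gamma_qpp = 22.091061, Gamma_qpq = 8.433093, Gamma_qqq = 3.718378
  tau = 0.750000: gamma = (0.250000, -0.125000), gamma' = (0.000000, 0.000000); Gamma_ppp = -7.399065, Gamma_ppq = -2.948996, Gamma_pqq = -1.826146, Gamma_qpp = 22.091061, Gamma_qpq = 8.433093, Gamma_qqq = 3.718378
  tau = 1.000000: gamma = (0.250000, -0.125000), gamma' = (0.000000, 0.000000); Gamma_ppp = -7.399065, Gamma_ppq = -2.948996, Gamma_pqq = -1.826146, Gamma_qpp = 22.091061, Gamma_qpq = 8.433093, Gamma_qqq = 3.718378
step 0: V^p = -2.0000, V^q = -2.0000
step 1: k1 = (0.000000, 0.000000), k2 = (0.000000, 0.000000), k3 = (0.000000, 0.000000), k4 = (0.000000, 0.000000); V <- V + (h/6)(k1 + 2k2 + 2k3 + k4): V^p = -2.0000, V^q = -2.0000
step 2: k1 = (0.000000, 0.000000), k2 = (0.000000, 0.000000), k3 = (0.000000, 0.000000), k4 = (0.000000, 0.000000); V <- V + (h/6)(k1 + 2k2 + 2k3 + k4): V^p = -2.0000, V^q = -2.0000


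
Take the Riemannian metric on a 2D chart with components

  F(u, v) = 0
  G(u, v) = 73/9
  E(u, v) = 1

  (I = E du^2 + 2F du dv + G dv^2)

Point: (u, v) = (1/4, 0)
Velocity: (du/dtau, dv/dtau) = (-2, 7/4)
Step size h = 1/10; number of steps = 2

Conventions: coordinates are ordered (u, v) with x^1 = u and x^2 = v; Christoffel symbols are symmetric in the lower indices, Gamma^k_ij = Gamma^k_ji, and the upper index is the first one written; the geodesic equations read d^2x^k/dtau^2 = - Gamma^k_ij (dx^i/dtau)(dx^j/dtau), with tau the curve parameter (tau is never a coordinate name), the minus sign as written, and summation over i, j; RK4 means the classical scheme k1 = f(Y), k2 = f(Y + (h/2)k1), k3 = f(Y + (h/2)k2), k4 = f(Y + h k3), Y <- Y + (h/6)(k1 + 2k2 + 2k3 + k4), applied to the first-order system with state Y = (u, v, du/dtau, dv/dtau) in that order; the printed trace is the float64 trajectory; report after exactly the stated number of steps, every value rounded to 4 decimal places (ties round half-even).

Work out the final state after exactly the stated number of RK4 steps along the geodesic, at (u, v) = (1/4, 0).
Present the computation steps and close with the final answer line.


f(Y) = (du/dtau, dv/dtau, -Gamma^u_ij Y'^i Y'^j, -Gamma^v_ij Y'^i Y'^j) with the Gammas evaluated at the stage position; h = 0.100000; intermediate values shown to 6 dp
step 0: u = 0.2500, v = 0.0000, du/dtau = -2.0000, dv/dtau = 1.7500
step 1:
  k1: at (u, v) = (0.250000, 0.000000), (du/dtau, dv/dtau) = (-2.000000, 1.750000); Gamma_uuu = 0.000000, Gamma_uuv = 0.000000, Gamma_uvv = 0.000000, Gamma_vuu = 0.000000, Gamma_vuv = 0.000000, Gamma_vvv = 0.000000; k1 = (-2.000000, 1.750000, 0.000000, 0.000000)
  k2: at (u, v) = (0.150000, 0.087500), (du/dtau, dv/dtau) = (-2.000000, 1.750000); Gamma_uuu = 0.000000, Gamma_uuv = 0.000000, Gamma_uvv = 0.000000, Gamma_vuu = 0.000000, Gamma_vuv = 0.000000, Gamma_vvv = 0.000000; k2 = (-2.000000, 1.750000, 0.000000, 0.000000)
  k3: at (u, v) = (0.150000, 0.087500), (du/dtau, dv/dtau) = (-2.000000, 1.750000); Gamma_uuu = 0.000000, Gamma_uuv = 0.000000, Gamma_uvv = 0.000000, Gamma_vuu = 0.000000, Gamma_vuv = 0.000000, Gamma_vvv = 0.000000; k3 = (-2.000000, 1.750000, 0.000000, 0.000000)
  k4: at (u, v) = (0.050000, 0.175000), (du/dtau, dv/dtau) = (-2.000000, 1.750000); Gamma_uuu = 0.000000, Gamma_uuv = 0.000000, Gamma_uvv = 0.000000, Gamma_vuu = 0.000000, Gamma_vuv = 0.000000, Gamma_vvv = 0.000000; k4 = (-2.000000, 1.750000, 0.000000, 0.000000)
  Y <- Y + (h/6)(k1 + 2k2 + 2k3 + k4): u = 0.0500, v = 0.1750, du/dtau = -2.0000, dv/dtau = 1.7500
step 2:
  k1: at (u, v) = (0.050000, 0.175000), (du/dtau, dv/dtau) = (-2.000000, 1.750000); Gamma_uuu = 0.000000, Gamma_uuv = 0.000000, Gamma_uvv = 0.000000, Gamma_vuu = 0.000000, Gamma_vuv = 0.000000, Gamma_vvv = 0.000000; k1 = (-2.000000, 1.750000, 0.000000, 0.000000)
  k2: at (u, v) = (-0.050000, 0.262500), (du/dtau, dv/dtau) = (-2.000000, 1.750000); Gamma_uuu = 0.000000, Gamma_uuv = 0.000000, Gamma_uvv = 0.000000, Gamma_vuu = 0.000000, Gamma_vuv = 0.000000, Gamma_vvv = 0.000000; k2 = (-2.000000, 1.750000, 0.000000, 0.000000)
  k3: at (u, v) = (-0.050000, 0.262500), (du/dtau, dv/dtau) = (-2.000000, 1.750000); Gamma_uuu = 0.000000, Gamma_uuv = 0.000000, Gamma_uvv = 0.000000, Gamma_vuu = 0.000000, Gamma_vuv = 0.000000, Gamma_vvv = 0.000000; k3 = (-2.000000, 1.750000, 0.000000, 0.000000)
  k4: at (u, v) = (-0.150000, 0.350000), (du/dtau, dv/dtau) = (-2.000000, 1.750000); Gamma_uuu = 0.000000, Gamma_uuv = 0.000000, Gamma_uvv = 0.000000, Gamma_vuu = 0.000000, Gamma_vuv = 0.000000, Gamma_vvv = 0.000000; k4 = (-2.000000, 1.750000, 0.000000, 0.000000)
  Y <- Y + (h/6)(k1 + 2k2 + 2k3 + k4): u = -0.1500, v = 0.3500, du/dtau = -2.0000, dv/dtau = 1.7500

Answer: u = -0.1500, v = 0.3500, du/dtau = -2.0000, dv/dtau = 1.7500


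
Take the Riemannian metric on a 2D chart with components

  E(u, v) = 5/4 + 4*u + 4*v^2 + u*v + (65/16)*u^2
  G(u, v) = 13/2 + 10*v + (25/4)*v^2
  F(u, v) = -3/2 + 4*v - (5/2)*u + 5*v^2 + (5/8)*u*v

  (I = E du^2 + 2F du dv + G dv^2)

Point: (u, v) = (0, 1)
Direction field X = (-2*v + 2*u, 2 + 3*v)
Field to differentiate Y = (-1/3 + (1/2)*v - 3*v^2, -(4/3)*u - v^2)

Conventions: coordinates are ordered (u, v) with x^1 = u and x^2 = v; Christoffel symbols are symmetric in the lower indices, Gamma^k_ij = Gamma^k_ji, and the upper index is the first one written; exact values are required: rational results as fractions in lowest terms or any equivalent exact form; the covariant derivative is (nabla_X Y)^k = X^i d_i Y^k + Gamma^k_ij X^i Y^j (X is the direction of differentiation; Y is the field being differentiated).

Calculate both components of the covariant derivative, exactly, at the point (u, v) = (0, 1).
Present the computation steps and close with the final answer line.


E = 21/4, F = 15/2, G = 91/4 at the point
E_u = 5, E_v = 8, F_u = -15/8, F_v = 14, G_u = 0, G_v = 45/2
EG - F^2 = 1011/16;  g^inv = (16/1011) * [[91/4, -15/2], [-15/2, 21/4]]
first-kind symbols [ij,l] = (1/2)(d_i g_jl + d_j g_il - d_l g_ij): [uu,u] = E_u/2 = 5/2, [uu,v] = F_u - E_v/2 = -47/8, [uv,u] = E_v/2 = 4, [uv,v] = G_u/2 = 0, [vv,u] = F_v - G_u/2 = 14, [vv,v] = G_v/2 = 45/4
Gamma^u_ij = (G*[ij,u] - F*[ij,v])/(EG - F^2), Gamma^v_ij = (E*[ij,v] - F*[ij,u])/(EG - F^2)
Gamma_uuu = 1615/1011, Gamma_uuv = 1456/1011, Gamma_uvv = 3746/1011, Gamma_vuu = -529/674, Gamma_vuv = -160/337, Gamma_vvv = -245/337
X = (-2, 5), Y = (-17/6, -1) at the point

Answer: (nabla_X Y)^u = -110191/2022, (nabla_X Y)^v = -1597/674


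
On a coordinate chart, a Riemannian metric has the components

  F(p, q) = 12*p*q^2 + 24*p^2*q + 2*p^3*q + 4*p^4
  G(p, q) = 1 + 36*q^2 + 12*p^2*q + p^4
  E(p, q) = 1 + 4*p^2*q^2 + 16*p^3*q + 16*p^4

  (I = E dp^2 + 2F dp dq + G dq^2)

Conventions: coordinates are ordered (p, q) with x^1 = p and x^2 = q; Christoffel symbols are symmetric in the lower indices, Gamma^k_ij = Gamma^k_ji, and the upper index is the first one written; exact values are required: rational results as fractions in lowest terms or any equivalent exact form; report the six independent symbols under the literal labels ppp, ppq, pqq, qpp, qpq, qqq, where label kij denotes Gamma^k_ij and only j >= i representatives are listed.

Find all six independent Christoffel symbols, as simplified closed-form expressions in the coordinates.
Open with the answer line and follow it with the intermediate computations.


Answer: Gamma_ppp = (32*p^3 + 24*p^2*q + 4*p*q^2)/(17*p^4 + 16*p^3*q + 4*p^2*q^2 + 12*p^2*q + 36*q^2 + 1), Gamma_ppq = (8*p^3 + 4*p^2*q)/(17*p^4 + 16*p^3*q + 4*p^2*q^2 + 12*p^2*q + 36*q^2 + 1), Gamma_pqq = (24*p^2 + 12*p*q)/(17*p^4 + 16*p^3*q + 4*p^2*q^2 + 12*p^2*q + 36*q^2 + 1), Gamma_qpp = (8*p^3 + 2*p^2*q + 48*p*q + 12*q^2)/(17*p^4 + 16*p^3*q + 4*p^2*q^2 + 12*p^2*q + 36*q^2 + 1), Gamma_qpq = (2*p^3 + 12*p*q)/(17*p^4 + 16*p^3*q + 4*p^2*q^2 + 12*p^2*q + 36*q^2 + 1), Gamma_qqq = (6*p^2 + 36*q)/(17*p^4 + 16*p^3*q + 4*p^2*q^2 + 12*p^2*q + 36*q^2 + 1)

E = 1 + 4*p^2*q^2 + 16*p^3*q + 16*p^4; F = 12*p*q^2 + 24*p^2*q + 2*p^3*q + 4*p^4; G = 1 + 36*q^2 + 12*p^2*q + p^4
Gamma^k_ij = (1/2) g^{kl} (d_i g_jl + d_j g_il - d_l g_ij), with g^inv = (1/(EG-F^2)) [[G, -F], [-F, E]]
first partials: E_p = 8*p*q^2 + 48*p^2*q + 64*p^3, E_q = 8*p^2*q + 16*p^3, F_p = 12*q^2 + 48*p*q + 6*p^2*q + 16*p^3, F_q = 24*p*q + 24*p^2 + 2*p^3, G_p = 24*p*q + 4*p^3, G_q = 72*q + 12*p^2
D = EG - F^2 = 1 + 36*q^2 + 12*p^2*q + 4*p^2*q^2 + 16*p^3*q + 17*p^4
expanded: Gamma^p_pp = (G E_p - 2F F_p + F E_q)/(2D), Gamma^p_pq = (G E_q - F G_p)/(2D), Gamma^p_qq = (2G F_q - G G_p - F G_q)/(2D), Gamma^q_pp = (2E F_p - E E_q - F E_p)/(2D), Gamma^q_pq = (E G_p - F E_q)/(2D), Gamma^q_qq = (E G_q - 2F F_q + F G_p)/(2D); substitute and cancel common factors


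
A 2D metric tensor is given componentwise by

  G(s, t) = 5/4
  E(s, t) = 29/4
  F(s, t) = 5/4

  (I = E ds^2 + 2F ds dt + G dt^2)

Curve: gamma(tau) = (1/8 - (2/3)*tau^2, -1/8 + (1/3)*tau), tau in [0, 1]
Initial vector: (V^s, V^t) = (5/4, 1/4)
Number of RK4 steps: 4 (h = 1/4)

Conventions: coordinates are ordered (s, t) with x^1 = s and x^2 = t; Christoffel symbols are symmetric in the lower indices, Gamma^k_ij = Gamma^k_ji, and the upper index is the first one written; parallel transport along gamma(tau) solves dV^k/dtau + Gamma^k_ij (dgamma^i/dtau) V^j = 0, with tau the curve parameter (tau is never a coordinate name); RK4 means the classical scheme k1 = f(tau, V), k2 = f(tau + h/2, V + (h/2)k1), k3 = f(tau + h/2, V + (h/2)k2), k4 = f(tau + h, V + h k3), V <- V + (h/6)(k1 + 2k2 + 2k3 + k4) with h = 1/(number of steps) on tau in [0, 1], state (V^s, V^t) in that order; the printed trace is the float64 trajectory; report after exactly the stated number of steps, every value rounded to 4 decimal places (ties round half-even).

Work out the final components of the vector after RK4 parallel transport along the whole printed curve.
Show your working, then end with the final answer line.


gamma'(tau) = (-(4/3)*tau, 1/3); f(tau, V)^k = -Gamma^k_ij(gamma(tau)) gamma'^i(tau) V^j; h = 1/4; intermediate values shown to 6 dp
curve data and Christoffel symbols at the stage parameters:
  tau = 0.000000: gamma = (0.125000, -0.125000), gamma' = (0.000000, 0.333333); Gamma_sss = 0.000000, Gamma_sst = 0.000000, Gamma_stt = 0.000000, Gamma_tss = 0.000000, Gamma_tst = 0.000000, Gamma_ttt = 0.000000
  tau = 0.125000: gamma = (0.114583, -0.083333), gamma' = (-0.166667, 0.333333); Gamma_sss = 0.000000, Gamma_sst = 0.000000, Gamma_stt = 0.000000, Gamma_tss = 0.000000, Gamma_tst = 0.000000, Gamma_ttt = 0.000000
  tau = 0.250000: gamma = (0.083333, -0.041667), gamma' = (-0.333333, 0.333333); Gamma_sss = 0.000000, Gamma_sst = 0.000000, Gamma_stt = 0.000000, Gamma_tss = 0.000000, Gamma_tst = 0.000000, Gamma_ttt = 0.000000
  tau = 0.375000: gamma = (0.031250, 0.000000), gamma' = (-0.500000, 0.333333); Gamma_sss = 0.000000, Gamma_sst = 0.000000, Gamma_stt = 0.000000, Gamma_tss = 0.000000, Gamma_tst = 0.000000, Gamma_ttt = 0.000000
  tau = 0.500000: gamma = (-0.041667, 0.041667), gamma' = (-0.666667, 0.333333); Gamma_sss = 0.000000, Gamma_sst = 0.000000, Gamma_stt = 0.000000, Gamma_tss = 0.000000, Gamma_tst = 0.000000, Gamma_ttt = 0.000000
  tau = 0.625000: gamma = (-0.135417, 0.083333), gamma' = (-0.833333, 0.333333); Gamma_sss = 0.000000, Gamma_sst = 0.000000, Gamma_stt = 0.000000, Gamma_tss = 0.000000, Gamma_tst = 0.000000, Gamma_ttt = 0.000000
  tau = 0.750000: gamma = (-0.250000, 0.125000), gamma' = (-1.000000, 0.333333); Gamma_sss = 0.000000, Gamma_sst = 0.000000, Gamma_stt = 0.000000, Gamma_tss = 0.000000, Gamma_tst = 0.000000, Gamma_ttt = 0.000000
  tau = 0.875000: gamma = (-0.385417, 0.166667), gamma' = (-1.166667, 0.333333); Gamma_sss = 0.000000, Gamma_sst = 0.000000, Gamma_stt = 0.000000, Gamma_tss = 0.000000, Gamma_tst = 0.000000, Gamma_ttt = 0.000000
  tau = 1.000000: gamma = (-0.541667, 0.208333), gamma' = (-1.333333, 0.333333); Gamma_sss = 0.000000, Gamma_sst = 0.000000, Gamma_stt = 0.000000, Gamma_tss = 0.000000, Gamma_tst = 0.000000, Gamma_ttt = 0.000000
step 0: V^s = 1.2500, V^t = 0.2500
step 1: k1 = (0.000000, 0.000000), k2 = (0.000000, 0.000000), k3 = (0.000000, 0.000000), k4 = (0.000000, 0.000000); V <- V + (h/6)(k1 + 2k2 + 2k3 + k4): V^s = 1.2500, V^t = 0.2500
step 2: k1 = (0.000000, 0.000000), k2 = (0.000000, 0.000000), k3 = (0.000000, 0.000000), k4 = (0.000000, 0.000000); V <- V + (h/6)(k1 + 2k2 + 2k3 + k4): V^s = 1.2500, V^t = 0.2500
step 3: k1 = (0.000000, 0.000000), k2 = (0.000000, 0.000000), k3 = (0.000000, 0.000000), k4 = (0.000000, 0.000000); V <- V + (h/6)(k1 + 2k2 + 2k3 + k4): V^s = 1.2500, V^t = 0.2500
step 4: k1 = (0.000000, 0.000000), k2 = (0.000000, 0.000000), k3 = (0.000000, 0.000000), k4 = (0.000000, 0.000000); V <- V + (h/6)(k1 + 2k2 + 2k3 + k4): V^s = 1.2500, V^t = 0.2500

Answer: V^s = 1.2500, V^t = 0.2500


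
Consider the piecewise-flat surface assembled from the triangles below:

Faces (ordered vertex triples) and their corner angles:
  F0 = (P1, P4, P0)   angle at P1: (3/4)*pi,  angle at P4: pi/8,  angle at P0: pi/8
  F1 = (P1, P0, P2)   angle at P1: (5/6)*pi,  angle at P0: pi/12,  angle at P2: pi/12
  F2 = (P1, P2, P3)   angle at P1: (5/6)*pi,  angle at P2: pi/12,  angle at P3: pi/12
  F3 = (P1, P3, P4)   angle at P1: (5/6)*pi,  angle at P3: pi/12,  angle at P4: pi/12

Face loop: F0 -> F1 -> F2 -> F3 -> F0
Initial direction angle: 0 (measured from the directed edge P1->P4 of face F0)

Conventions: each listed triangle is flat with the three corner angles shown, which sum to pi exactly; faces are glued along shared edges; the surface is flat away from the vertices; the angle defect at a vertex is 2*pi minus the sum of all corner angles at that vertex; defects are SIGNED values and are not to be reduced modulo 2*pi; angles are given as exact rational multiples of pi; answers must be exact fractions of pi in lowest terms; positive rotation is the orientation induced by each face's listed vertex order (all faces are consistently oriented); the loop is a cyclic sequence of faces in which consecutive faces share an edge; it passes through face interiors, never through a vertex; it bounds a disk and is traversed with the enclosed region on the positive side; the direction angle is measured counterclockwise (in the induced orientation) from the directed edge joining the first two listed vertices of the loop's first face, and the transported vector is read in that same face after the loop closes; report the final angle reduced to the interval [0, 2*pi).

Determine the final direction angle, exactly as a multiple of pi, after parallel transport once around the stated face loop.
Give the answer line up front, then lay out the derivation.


Answer: final direction angle = (3/4)*pi

enclosed vertex P1: corner angles sum to (13/4)*pi, defect = 2*pi - (13/4)*pi = (-5/4)*pi
the rotation equals the total enclosed defect, so the final angle is initial + defects (mod 2*pi)
final angle = 0 - (5/4)*pi = (3/4)*pi (mod 2*pi)


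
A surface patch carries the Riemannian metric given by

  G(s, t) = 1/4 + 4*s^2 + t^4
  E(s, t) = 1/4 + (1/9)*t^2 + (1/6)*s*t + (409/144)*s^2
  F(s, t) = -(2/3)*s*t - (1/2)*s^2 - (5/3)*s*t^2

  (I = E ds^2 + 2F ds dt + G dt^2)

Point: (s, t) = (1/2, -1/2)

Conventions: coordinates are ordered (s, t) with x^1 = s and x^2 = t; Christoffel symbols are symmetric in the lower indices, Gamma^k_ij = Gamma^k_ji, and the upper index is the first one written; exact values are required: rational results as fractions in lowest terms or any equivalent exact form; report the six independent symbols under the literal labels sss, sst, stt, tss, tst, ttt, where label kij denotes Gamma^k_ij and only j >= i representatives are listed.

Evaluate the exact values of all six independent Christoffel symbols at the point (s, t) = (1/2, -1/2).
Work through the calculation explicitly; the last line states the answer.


E = 545/576, F = -1/6, G = 21/16 at the point
E_s = 397/144, E_t = -1/36, F_s = -7/12, F_t = 1/2, G_s = 4, G_t = -1/2
EG - F^2 = 11189/9216;  g^inv = (9216/11189) * [[21/16, 1/6], [1/6, 545/576]]
first-kind symbols [ij,l] = (1/2)(d_i g_jl + d_j g_il - d_l g_ij): [ss,s] = E_s/2 = 397/288, [ss,t] = F_s - E_t/2 = -41/72, [st,s] = E_t/2 = -1/72, [st,t] = G_s/2 = 2, [tt,s] = F_t - G_s/2 = -3/2, [tt,t] = G_t/2 = -1/4
Gamma^s_ij = (G*[ij,s] - F*[ij,t])/(EG - F^2), Gamma^t_ij = (E*[ij,t] - F*[ij,s])/(EG - F^2)

Answer: Gamma_sss = 47398/33567, Gamma_sst = 2904/11189, Gamma_stt = -18528/11189, Gamma_tss = -25634/100701, Gamma_tst = 52256/33567, Gamma_ttt = -4484/11189


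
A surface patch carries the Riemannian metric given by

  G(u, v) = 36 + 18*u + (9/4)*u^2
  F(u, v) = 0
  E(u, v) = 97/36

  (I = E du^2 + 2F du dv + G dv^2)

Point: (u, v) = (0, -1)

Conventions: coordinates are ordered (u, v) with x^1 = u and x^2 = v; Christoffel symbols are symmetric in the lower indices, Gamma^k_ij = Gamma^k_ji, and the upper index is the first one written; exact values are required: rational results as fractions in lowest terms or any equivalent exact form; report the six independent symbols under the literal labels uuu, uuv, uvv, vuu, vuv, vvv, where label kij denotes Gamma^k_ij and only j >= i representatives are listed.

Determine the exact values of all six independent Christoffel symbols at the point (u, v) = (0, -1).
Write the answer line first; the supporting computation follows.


Answer: Gamma_uuu = 0, Gamma_uuv = 0, Gamma_uvv = -324/97, Gamma_vuu = 0, Gamma_vuv = 1/4, Gamma_vvv = 0

E = 97/36, F = 0, G = 36 at the point
E_u = 0, E_v = 0, F_u = 0, F_v = 0, G_u = 18, G_v = 0
EG - F^2 = 97;  g^inv = (1/97) * [[36, 0], [0, 97/36]]
first-kind symbols [ij,l] = (1/2)(d_i g_jl + d_j g_il - d_l g_ij): [uu,u] = E_u/2 = 0, [uu,v] = F_u - E_v/2 = 0, [uv,u] = E_v/2 = 0, [uv,v] = G_u/2 = 9, [vv,u] = F_v - G_u/2 = -9, [vv,v] = G_v/2 = 0
Gamma^u_ij = (G*[ij,u] - F*[ij,v])/(EG - F^2), Gamma^v_ij = (E*[ij,v] - F*[ij,u])/(EG - F^2)


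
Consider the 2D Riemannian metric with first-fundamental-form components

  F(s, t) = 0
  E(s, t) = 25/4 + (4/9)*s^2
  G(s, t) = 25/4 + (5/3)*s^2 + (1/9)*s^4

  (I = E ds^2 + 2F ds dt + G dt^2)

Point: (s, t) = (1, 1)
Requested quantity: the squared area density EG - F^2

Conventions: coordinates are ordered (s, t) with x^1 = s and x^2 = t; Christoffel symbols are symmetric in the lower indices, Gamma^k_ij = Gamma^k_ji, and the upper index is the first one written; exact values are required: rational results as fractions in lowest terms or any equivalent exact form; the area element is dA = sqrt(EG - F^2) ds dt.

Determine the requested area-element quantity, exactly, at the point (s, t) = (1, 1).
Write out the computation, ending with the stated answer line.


E = 241/36, F = 0, G = 289/36; EG - F^2 = 69649/1296

Answer: EG - F^2 = 69649/1296


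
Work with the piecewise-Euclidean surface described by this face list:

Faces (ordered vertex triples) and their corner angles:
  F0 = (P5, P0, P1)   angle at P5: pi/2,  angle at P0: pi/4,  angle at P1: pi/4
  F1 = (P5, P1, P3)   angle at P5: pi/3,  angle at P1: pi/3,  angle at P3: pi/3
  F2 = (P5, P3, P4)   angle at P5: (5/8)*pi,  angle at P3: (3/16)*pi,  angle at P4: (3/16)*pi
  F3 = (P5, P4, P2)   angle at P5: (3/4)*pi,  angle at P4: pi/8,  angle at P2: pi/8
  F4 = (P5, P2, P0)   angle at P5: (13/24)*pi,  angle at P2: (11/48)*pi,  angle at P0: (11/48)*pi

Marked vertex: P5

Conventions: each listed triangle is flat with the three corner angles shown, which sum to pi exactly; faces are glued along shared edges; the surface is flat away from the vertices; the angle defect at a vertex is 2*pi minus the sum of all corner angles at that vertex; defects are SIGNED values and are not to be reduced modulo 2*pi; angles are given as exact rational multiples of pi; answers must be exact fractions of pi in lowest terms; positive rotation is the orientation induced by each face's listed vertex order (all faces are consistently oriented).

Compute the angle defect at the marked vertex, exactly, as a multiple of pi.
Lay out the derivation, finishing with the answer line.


Sum of corner angles at P5: (11/4)*pi
defect = 2*pi - (11/4)*pi

Answer: defect(P5) = (-3/4)*pi


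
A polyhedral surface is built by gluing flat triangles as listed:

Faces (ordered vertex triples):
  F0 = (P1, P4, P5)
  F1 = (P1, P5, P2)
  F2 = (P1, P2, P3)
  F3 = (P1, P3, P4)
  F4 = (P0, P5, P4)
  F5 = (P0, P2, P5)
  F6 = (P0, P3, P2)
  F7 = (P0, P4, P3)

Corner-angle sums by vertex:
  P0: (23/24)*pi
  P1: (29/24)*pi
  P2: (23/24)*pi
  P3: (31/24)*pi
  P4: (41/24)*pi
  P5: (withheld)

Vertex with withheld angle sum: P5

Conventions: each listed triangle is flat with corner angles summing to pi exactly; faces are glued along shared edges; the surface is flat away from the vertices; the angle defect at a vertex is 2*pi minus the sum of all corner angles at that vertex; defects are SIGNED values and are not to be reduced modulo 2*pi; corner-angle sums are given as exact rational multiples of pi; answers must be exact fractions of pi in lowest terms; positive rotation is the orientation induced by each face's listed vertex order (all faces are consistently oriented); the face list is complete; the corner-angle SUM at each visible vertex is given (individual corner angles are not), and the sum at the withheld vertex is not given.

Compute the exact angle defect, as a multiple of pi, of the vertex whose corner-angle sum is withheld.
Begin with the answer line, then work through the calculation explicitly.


Answer: defect(P5) = pi/8

V = 6, E = 12, F = 8; chi = V - E + F = 2
Gauss-Bonnet: total defect = 2*pi*chi = 4*pi; visible defects sum to (31/8)*pi


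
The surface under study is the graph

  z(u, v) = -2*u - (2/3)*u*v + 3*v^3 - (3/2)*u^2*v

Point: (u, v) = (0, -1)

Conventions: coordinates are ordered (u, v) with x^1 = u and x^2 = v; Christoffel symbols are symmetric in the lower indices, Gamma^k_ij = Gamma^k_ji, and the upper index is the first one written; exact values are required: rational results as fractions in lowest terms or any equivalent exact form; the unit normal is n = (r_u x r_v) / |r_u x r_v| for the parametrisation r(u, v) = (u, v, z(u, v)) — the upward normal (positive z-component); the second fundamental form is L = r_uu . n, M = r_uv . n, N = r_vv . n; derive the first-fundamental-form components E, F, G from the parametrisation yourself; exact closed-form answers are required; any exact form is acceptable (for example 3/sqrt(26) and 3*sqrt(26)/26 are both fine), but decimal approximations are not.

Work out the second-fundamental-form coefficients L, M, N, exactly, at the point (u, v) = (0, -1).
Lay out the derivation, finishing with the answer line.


z_u = -4/3, z_v = 9, z_uu = 3, z_uv = -2/3, z_vv = -18
E = 25/9, F = -12, G = 82; answer radicand W^2 = 754/9
unnormalised second-form numerators: l = 3, m = -2/3, n = -18; L = l/sqrt(754/9), and similarly M = m/sqrt(W^2), N = n/sqrt(W^2)

Answer: L = 9*sqrt(754)/754, M = -sqrt(754)/377, N = -27*sqrt(754)/377


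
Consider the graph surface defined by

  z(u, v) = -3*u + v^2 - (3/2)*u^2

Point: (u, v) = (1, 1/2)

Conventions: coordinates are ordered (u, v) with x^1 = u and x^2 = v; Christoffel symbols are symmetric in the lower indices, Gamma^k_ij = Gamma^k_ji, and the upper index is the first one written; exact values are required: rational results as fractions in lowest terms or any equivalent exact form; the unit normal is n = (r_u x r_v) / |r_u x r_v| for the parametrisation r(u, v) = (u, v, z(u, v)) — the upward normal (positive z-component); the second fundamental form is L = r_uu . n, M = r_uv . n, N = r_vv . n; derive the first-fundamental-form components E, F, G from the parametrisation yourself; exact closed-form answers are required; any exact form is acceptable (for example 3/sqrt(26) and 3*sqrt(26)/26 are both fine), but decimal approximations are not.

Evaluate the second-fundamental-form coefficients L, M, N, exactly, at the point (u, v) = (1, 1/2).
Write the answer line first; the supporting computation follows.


Answer: L = -3*sqrt(38)/38, M = 0, N = sqrt(38)/19

z_u = -6, z_v = 1, z_uu = -3, z_uv = 0, z_vv = 2
E = 37, F = -6, G = 2; answer radicand W^2 = 38
unnormalised second-form numerators: l = -3, m = 0, n = 2; L = l/sqrt(38), and similarly M = m/sqrt(W^2), N = n/sqrt(W^2)


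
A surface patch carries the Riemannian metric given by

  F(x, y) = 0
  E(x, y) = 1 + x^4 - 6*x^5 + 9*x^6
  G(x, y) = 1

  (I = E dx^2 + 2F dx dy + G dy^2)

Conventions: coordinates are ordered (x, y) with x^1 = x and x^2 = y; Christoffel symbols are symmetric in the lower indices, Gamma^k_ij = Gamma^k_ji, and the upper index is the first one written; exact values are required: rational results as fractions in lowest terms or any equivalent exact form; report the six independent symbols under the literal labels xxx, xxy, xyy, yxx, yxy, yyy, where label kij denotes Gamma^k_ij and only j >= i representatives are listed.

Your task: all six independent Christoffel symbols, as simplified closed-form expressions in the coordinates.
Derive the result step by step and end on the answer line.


E = 1 + x^4 - 6*x^5 + 9*x^6; F = 0; G = 1
Gamma^k_ij = (1/2) g^{kl} (d_i g_jl + d_j g_il - d_l g_ij), with g^inv = (1/(EG-F^2)) [[G, -F], [-F, E]]
first partials: E_x = 4*x^3 - 30*x^4 + 54*x^5, E_y = 0, F_x = 0, F_y = 0, G_x = 0, G_y = 0
D = EG - F^2 = 1 + x^4 - 6*x^5 + 9*x^6
expanded: Gamma^x_xx = (G E_x - 2F F_x + F E_y)/(2D), Gamma^x_xy = (G E_y - F G_x)/(2D), Gamma^x_yy = (2G F_y - G G_x - F G_y)/(2D), Gamma^y_xx = (2E F_x - E E_y - F E_x)/(2D), Gamma^y_xy = (E G_x - F E_y)/(2D), Gamma^y_yy = (E G_y - 2F F_y + F G_x)/(2D); substitute and cancel common factors

Answer: Gamma_xxx = (27*x^5 - 15*x^4 + 2*x^3)/(9*x^6 - 6*x^5 + x^4 + 1), Gamma_xxy = 0, Gamma_xyy = 0, Gamma_yxx = 0, Gamma_yxy = 0, Gamma_yyy = 0


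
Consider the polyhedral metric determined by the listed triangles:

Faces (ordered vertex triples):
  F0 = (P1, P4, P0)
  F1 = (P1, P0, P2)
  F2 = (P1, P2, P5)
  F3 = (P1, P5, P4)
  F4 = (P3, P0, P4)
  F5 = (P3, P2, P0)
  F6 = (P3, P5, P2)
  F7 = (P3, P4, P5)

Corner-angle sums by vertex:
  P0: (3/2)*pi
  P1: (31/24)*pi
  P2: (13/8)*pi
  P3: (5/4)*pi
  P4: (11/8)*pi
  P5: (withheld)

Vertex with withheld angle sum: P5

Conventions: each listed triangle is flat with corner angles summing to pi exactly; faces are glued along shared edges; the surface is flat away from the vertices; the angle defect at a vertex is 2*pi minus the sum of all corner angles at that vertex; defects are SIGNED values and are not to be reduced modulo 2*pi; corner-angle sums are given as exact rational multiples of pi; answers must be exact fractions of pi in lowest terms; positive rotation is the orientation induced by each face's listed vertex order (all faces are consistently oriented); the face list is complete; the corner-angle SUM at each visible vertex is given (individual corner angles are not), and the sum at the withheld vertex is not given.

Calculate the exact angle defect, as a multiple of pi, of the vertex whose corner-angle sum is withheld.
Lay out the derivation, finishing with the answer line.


V = 6, E = 12, F = 8; chi = V - E + F = 2
Gauss-Bonnet: total defect = 2*pi*chi = 4*pi; visible defects sum to (71/24)*pi

Answer: defect(P5) = (25/24)*pi


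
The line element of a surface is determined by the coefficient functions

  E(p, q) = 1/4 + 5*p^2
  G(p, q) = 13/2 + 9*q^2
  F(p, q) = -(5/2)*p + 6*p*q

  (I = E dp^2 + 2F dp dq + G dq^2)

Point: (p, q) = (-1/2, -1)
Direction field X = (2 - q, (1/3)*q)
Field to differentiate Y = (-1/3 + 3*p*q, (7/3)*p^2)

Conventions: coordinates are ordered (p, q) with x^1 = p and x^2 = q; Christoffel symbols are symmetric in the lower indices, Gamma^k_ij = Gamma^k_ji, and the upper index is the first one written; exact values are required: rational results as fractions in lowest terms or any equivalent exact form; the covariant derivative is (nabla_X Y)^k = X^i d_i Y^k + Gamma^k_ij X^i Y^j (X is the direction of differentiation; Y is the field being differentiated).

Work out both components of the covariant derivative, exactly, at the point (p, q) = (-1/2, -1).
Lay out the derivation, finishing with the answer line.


E = 3/2, F = 17/4, G = 31/2 at the point
E_p = -5, E_q = 0, F_p = -17/2, F_q = -3, G_p = 0, G_q = -18
EG - F^2 = 83/16;  g^inv = (16/83) * [[31/2, -17/4], [-17/4, 3/2]]
first-kind symbols [ij,l] = (1/2)(d_i g_jl + d_j g_il - d_l g_ij): [pp,p] = E_p/2 = -5/2, [pp,q] = F_p - E_q/2 = -17/2, [pq,p] = E_q/2 = 0, [pq,q] = G_p/2 = 0, [qq,p] = F_q - G_p/2 = -3, [qq,q] = G_q/2 = -9
Gamma^p_ij = (G*[ij,p] - F*[ij,q])/(EG - F^2), Gamma^q_ij = (E*[ij,q] - F*[ij,p])/(EG - F^2)
Gamma_ppp = -42/83, Gamma_ppq = 0, Gamma_pqq = -132/83, Gamma_qpp = -34/83, Gamma_qpq = 0, Gamma_qqq = -12/83
X = (3, -1/3), Y = (7/6, 7/12) at the point

Answer: (nabla_X Y)^p = -4961/498, (nabla_X Y)^q = -2093/249


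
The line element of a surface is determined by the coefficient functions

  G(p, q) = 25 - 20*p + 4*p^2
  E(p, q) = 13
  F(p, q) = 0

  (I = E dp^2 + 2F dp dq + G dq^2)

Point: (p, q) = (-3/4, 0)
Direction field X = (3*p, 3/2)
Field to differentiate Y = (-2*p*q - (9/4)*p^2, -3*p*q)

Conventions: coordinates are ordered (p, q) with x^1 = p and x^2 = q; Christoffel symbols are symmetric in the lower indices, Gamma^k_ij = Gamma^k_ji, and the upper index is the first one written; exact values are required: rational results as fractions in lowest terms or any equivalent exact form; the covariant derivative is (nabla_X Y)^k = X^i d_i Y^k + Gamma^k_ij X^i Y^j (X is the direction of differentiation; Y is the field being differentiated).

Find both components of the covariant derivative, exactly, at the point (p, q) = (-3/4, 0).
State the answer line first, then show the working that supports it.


Answer: (nabla_X Y)^p = -171/32, (nabla_X Y)^q = 1647/416

E = 13, F = 0, G = 169/4 at the point
E_p = 0, E_q = 0, F_p = 0, F_q = 0, G_p = -26, G_q = 0
EG - F^2 = 2197/4;  g^inv = (4/2197) * [[169/4, 0], [0, 13]]
first-kind symbols [ij,l] = (1/2)(d_i g_jl + d_j g_il - d_l g_ij): [pp,p] = E_p/2 = 0, [pp,q] = F_p - E_q/2 = 0, [pq,p] = E_q/2 = 0, [pq,q] = G_p/2 = -13, [qq,p] = F_q - G_p/2 = 13, [qq,q] = G_q/2 = 0
Gamma^p_ij = (G*[ij,p] - F*[ij,q])/(EG - F^2), Gamma^q_ij = (E*[ij,q] - F*[ij,p])/(EG - F^2)
Gamma_ppp = 0, Gamma_ppq = 0, Gamma_pqq = 1, Gamma_qpp = 0, Gamma_qpq = -4/13, Gamma_qqq = 0
X = (-9/4, 3/2), Y = (-81/64, 0) at the point
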